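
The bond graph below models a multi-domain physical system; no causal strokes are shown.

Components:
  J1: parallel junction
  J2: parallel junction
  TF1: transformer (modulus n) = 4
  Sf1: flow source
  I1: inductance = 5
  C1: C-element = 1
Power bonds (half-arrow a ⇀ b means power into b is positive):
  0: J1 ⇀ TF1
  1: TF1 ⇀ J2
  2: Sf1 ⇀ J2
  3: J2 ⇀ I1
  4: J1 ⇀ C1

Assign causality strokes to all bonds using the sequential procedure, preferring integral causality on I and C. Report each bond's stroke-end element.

β2 stroke→Sf1  (source Sf1 imposes f)
β3 stroke→I1  (I1 integral (f out))
β1 stroke→J2  (J2 needs exactly one e-in)
β0 stroke→TF1  (TF1 one-in-one-out from 1)
β4 stroke→J1  (J1: last free bond brings effort in)

b0 stroke→TF1
b1 stroke→J2
b2 stroke→Sf1
b3 stroke→I1
b4 stroke→J1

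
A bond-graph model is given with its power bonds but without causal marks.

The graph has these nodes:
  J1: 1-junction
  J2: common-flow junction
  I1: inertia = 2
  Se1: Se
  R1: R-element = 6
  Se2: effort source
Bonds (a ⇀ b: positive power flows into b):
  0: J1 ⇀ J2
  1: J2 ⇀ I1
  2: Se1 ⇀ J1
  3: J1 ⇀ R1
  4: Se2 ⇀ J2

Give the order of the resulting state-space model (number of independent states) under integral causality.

β2 →J1  (Se1: effort source, stroke at far end)
β4 →J2  (Se2: effort source, stroke at far end)
β1 →I1  (I1 integral (f out))
β0 →J2  (common-f at J2 fixed by 1)
β3 →J1  (common-f at J1 fixed by 0)

1  (I1 all integral)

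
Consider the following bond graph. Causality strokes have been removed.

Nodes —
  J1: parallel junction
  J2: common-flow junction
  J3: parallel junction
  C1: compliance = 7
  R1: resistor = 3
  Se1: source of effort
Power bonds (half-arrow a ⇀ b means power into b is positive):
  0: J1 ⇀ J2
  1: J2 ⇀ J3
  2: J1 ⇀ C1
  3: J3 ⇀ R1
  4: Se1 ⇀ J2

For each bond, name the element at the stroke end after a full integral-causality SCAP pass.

#4 stroke at J2  (Se1: effort source, stroke at far end)
#2 stroke at J1  (C1: C, integral causality)
#0 stroke at J2  (J1 effort already set via bond 2)
#1 stroke at J3  (closing 1-jn rule on J2)
#3 stroke at R1  (common-e at J3 fixed by 1)

#0 stroke at J2
#1 stroke at J3
#2 stroke at J1
#3 stroke at R1
#4 stroke at J2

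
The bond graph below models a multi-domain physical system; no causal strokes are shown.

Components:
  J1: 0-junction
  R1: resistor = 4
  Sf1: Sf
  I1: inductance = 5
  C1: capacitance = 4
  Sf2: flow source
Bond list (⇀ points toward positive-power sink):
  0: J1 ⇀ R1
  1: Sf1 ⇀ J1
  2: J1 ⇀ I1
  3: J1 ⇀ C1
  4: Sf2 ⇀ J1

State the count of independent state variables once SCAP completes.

β1 stroke at Sf1  (Sf1 (Sf) sets flow on bond)
β4 stroke at Sf2  (Sf2 (Sf) sets flow on bond)
β2 stroke at I1  (prefer integral on I1)
β3 stroke at J1  (C1 outputs effort q/C1)
β0 stroke at R1  (J1: bond 3 brought effort, rest push out)

2  (C1, I1 all integral)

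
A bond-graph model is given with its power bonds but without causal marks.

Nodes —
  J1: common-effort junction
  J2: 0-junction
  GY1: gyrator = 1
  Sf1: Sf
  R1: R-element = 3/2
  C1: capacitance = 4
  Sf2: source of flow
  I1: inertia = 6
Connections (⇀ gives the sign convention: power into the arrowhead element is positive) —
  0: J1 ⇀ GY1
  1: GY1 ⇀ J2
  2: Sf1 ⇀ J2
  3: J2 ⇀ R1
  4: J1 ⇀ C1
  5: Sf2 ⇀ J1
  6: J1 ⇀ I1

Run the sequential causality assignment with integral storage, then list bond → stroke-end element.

bond 2 |Sf1  (Sf1 fixes flow; stroke at Sf1)
bond 5 |Sf2  (Sf2 fixes flow; stroke at Sf2)
bond 4 |J1  (prefer integral on C1)
bond 0 |GY1  (common-e at J1 fixed by 4)
bond 6 |I1  (common-e at J1 fixed by 4)
bond 1 |GY1  (GY GY1: same side as bond 0)
bond 3 |J2  (closing 0-jn rule on J2)

β0 |GY1
β1 |GY1
β2 |Sf1
β3 |J2
β4 |J1
β5 |Sf2
β6 |I1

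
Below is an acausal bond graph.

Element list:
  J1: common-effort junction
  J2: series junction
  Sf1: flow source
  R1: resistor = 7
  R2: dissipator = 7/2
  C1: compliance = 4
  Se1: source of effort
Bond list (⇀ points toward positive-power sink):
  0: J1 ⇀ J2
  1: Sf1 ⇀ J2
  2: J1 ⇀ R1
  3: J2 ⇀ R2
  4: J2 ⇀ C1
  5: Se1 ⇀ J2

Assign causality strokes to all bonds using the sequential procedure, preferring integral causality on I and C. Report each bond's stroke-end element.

bond 1 stroke at Sf1  (source Sf1 imposes f)
bond 5 stroke at J2  (source Se1 imposes e)
bond 0 stroke at J2  (J2 flow already set via bond 1)
bond 3 stroke at J2  (J2 flow already set via bond 1)
bond 4 stroke at J2  (J2: bond 1 brought flow, rest push out)
bond 2 stroke at J1  (J1: last free bond brings effort in)

bond 0 |J2
bond 1 |Sf1
bond 2 |J1
bond 3 |J2
bond 4 |J2
bond 5 |J2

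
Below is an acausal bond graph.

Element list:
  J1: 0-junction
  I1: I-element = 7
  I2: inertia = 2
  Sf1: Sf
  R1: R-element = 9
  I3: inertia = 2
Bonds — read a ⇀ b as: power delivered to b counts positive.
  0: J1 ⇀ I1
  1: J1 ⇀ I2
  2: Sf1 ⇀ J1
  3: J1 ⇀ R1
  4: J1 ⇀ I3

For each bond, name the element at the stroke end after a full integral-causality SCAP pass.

β0 stroke at I1
β1 stroke at I2
β2 stroke at Sf1
β3 stroke at J1
β4 stroke at I3

bond 2 stroke→Sf1  (Sf1: flow source, stroke at near end)
bond 0 stroke→I1  (I1: I, integral causality)
bond 1 stroke→I2  (prefer integral on I2)
bond 4 stroke→I3  (I3: I, integral causality)
bond 3 stroke→J1  (only one effort-in slot at J1)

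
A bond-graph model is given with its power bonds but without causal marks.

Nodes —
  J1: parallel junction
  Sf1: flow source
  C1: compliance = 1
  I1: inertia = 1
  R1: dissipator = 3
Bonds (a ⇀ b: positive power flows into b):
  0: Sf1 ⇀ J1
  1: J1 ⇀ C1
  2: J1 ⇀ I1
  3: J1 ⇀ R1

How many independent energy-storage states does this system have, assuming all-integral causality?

#0 →Sf1  (source Sf1 imposes f)
#1 →J1  (C1: C, integral causality)
#2 →I1  (common-e at J1 fixed by 1)
#3 →R1  (J1 effort already set via bond 1)

2  (C1, I1 all integral)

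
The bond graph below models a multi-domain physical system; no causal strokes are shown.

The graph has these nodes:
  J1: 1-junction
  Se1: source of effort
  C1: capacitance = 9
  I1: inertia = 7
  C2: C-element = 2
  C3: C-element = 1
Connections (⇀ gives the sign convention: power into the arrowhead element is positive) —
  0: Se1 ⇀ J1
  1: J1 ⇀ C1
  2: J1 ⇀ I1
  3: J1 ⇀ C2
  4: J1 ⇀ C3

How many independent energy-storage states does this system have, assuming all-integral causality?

b0 stroke→J1  (source Se1 imposes e)
b1 stroke→J1  (C1 integral (e out))
b2 stroke→I1  (I1: I, integral causality)
b3 stroke→J1  (common-f at J1 fixed by 2)
b4 stroke→J1  (1-jn J1 has f-setter on 2)

4  (C1, C2, C3, I1 all integral)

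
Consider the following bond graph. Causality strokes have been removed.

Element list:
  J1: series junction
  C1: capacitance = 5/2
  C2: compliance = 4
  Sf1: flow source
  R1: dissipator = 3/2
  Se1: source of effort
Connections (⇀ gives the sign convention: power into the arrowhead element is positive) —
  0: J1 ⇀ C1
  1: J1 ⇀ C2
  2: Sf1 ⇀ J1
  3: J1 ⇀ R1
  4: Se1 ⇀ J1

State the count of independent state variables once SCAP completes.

2  (C1, C2 all integral)

bond 2 →Sf1  (Sf1 fixes flow; stroke at Sf1)
bond 4 →J1  (Se1 fixes effort; stroke away)
bond 0 →J1  (1-jn J1 has f-setter on 2)
bond 1 →J1  (1-jn J1 has f-setter on 2)
bond 3 →J1  (J1: bond 2 brought flow, rest push out)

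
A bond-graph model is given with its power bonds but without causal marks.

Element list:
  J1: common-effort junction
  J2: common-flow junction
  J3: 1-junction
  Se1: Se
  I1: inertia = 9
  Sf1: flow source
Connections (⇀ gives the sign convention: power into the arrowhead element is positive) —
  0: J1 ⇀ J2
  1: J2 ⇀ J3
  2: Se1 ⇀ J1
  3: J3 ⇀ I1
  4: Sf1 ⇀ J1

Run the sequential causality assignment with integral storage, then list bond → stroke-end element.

β0 stroke at J2
β1 stroke at J3
β2 stroke at J1
β3 stroke at I1
β4 stroke at Sf1

b2 |J1  (source Se1 imposes e)
b4 |Sf1  (Sf1 (Sf) sets flow on bond)
b0 |J2  (J1: bond 2 brought effort, rest push out)
b1 |J3  (only one flow-in slot at J2)
b3 |I1  (J3: last free bond brings flow in)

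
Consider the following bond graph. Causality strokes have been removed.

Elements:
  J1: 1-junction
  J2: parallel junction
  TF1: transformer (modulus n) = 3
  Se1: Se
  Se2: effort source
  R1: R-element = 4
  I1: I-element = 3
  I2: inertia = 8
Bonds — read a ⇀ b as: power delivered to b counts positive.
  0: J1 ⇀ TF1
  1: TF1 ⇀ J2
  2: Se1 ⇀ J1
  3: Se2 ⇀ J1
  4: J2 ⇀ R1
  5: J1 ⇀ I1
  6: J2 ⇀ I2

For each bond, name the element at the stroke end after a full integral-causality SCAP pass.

β0 →J1
β1 →TF1
β2 →J1
β3 →J1
β4 →J2
β5 →I1
β6 →I2

b2 →J1  (Se1 (Se) sets effort on bond)
b3 →J1  (Se2 (Se) sets effort on bond)
b5 →I1  (I1 integral (f out))
b0 →J1  (J1 flow already set via bond 5)
b1 →TF1  (TF1: transformer flips bond 0)
b6 →I2  (I2 outputs flow p/I2)
b4 →J2  (J2: last free bond brings effort in)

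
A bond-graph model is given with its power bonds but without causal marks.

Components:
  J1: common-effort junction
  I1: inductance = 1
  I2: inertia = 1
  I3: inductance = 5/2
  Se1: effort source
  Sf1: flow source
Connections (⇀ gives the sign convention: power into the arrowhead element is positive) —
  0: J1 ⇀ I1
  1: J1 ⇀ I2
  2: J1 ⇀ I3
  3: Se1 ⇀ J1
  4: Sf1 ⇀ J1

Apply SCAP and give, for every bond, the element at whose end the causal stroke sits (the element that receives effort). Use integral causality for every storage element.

#0 →I1
#1 →I2
#2 →I3
#3 →J1
#4 →Sf1

b3 |J1  (Se1: effort source, stroke at far end)
b4 |Sf1  (Sf1 (Sf) sets flow on bond)
b0 |I1  (0-jn J1 has e-setter on 3)
b1 |I2  (J1: bond 3 brought effort, rest push out)
b2 |I3  (common-e at J1 fixed by 3)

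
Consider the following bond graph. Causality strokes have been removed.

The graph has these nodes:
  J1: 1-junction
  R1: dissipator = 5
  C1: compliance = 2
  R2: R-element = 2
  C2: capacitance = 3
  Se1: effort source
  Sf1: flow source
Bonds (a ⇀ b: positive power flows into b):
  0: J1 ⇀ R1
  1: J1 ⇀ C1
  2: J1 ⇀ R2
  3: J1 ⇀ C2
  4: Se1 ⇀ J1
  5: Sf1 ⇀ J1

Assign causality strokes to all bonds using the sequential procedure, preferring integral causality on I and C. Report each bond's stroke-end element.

#0 stroke at J1
#1 stroke at J1
#2 stroke at J1
#3 stroke at J1
#4 stroke at J1
#5 stroke at Sf1

b4 stroke→J1  (Se1: effort source, stroke at far end)
b5 stroke→Sf1  (source Sf1 imposes f)
b0 stroke→J1  (1-jn J1 has f-setter on 5)
b1 stroke→J1  (J1 flow already set via bond 5)
b2 stroke→J1  (J1: bond 5 brought flow, rest push out)
b3 stroke→J1  (common-f at J1 fixed by 5)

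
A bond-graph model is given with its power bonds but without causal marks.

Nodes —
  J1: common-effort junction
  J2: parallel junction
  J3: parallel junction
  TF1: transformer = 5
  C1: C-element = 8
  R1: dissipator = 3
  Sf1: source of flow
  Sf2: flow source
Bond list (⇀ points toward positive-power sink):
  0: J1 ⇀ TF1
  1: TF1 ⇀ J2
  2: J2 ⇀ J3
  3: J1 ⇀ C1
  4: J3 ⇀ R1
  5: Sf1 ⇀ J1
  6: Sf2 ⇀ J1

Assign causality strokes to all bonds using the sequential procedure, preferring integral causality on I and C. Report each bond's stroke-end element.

#5 stroke at Sf1  (Sf1: flow source, stroke at near end)
#6 stroke at Sf2  (Sf2 (Sf) sets flow on bond)
#3 stroke at J1  (prefer integral on C1)
#0 stroke at TF1  (common-e at J1 fixed by 3)
#1 stroke at J2  (through TF1, causality passes straight; one stroke at TF1)
#2 stroke at J3  (J2: bond 1 brought effort, rest push out)
#4 stroke at R1  (J3: bond 2 brought effort, rest push out)

β0 stroke at TF1
β1 stroke at J2
β2 stroke at J3
β3 stroke at J1
β4 stroke at R1
β5 stroke at Sf1
β6 stroke at Sf2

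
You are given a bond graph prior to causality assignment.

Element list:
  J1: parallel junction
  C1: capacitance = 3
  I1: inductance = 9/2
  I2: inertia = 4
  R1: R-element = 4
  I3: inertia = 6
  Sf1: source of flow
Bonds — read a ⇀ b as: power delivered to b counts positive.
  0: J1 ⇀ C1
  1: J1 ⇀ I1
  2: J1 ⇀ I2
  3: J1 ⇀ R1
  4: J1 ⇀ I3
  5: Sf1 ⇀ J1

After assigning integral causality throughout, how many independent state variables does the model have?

b5 stroke at Sf1  (source Sf1 imposes f)
b0 stroke at J1  (prefer integral on C1)
b1 stroke at I1  (common-e at J1 fixed by 0)
b2 stroke at I2  (common-e at J1 fixed by 0)
b3 stroke at R1  (common-e at J1 fixed by 0)
b4 stroke at I3  (J1 effort already set via bond 0)

4  (C1, I1, I2, I3 all integral)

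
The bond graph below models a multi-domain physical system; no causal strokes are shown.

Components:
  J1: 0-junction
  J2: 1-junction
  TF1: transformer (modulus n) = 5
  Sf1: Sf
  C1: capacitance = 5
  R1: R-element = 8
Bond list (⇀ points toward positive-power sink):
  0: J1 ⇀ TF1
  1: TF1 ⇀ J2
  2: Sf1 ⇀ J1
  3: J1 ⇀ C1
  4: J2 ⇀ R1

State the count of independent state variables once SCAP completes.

1  (C1 all integral)

#2 |Sf1  (Sf1 fixes flow; stroke at Sf1)
#3 |J1  (C1 outputs effort q/C1)
#0 |TF1  (0-jn J1 has e-setter on 3)
#1 |J2  (TF1 one-in-one-out from 0)
#4 |R1  (J2 needs exactly one f-in)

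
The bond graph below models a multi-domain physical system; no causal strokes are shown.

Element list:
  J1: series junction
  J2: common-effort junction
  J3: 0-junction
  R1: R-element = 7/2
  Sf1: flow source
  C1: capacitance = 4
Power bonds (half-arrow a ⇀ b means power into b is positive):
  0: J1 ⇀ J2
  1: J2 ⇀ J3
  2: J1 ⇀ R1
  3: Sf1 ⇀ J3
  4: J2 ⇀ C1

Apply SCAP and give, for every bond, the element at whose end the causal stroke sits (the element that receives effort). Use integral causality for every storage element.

#0 stroke→J1
#1 stroke→J3
#2 stroke→R1
#3 stroke→Sf1
#4 stroke→J2

β3 stroke→Sf1  (source Sf1 imposes f)
β1 stroke→J3  (only one effort-in slot at J3)
β4 stroke→J2  (C1 integral (e out))
β0 stroke→J1  (common-e at J2 fixed by 4)
β2 stroke→R1  (J1 needs exactly one f-in)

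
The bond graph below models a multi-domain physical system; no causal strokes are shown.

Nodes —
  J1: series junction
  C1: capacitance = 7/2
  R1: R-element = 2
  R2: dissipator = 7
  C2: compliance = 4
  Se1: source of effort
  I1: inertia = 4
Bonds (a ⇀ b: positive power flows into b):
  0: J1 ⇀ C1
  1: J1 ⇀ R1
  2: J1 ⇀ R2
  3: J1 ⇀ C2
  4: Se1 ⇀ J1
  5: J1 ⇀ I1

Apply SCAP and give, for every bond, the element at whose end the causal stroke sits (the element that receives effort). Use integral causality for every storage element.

bond 0 |J1
bond 1 |J1
bond 2 |J1
bond 3 |J1
bond 4 |J1
bond 5 |I1

b4 stroke→J1  (Se1 (Se) sets effort on bond)
b0 stroke→J1  (C1 outputs effort q/C1)
b3 stroke→J1  (C2 integral (e out))
b5 stroke→I1  (I1 outputs flow p/I1)
b1 stroke→J1  (1-jn J1 has f-setter on 5)
b2 stroke→J1  (J1: bond 5 brought flow, rest push out)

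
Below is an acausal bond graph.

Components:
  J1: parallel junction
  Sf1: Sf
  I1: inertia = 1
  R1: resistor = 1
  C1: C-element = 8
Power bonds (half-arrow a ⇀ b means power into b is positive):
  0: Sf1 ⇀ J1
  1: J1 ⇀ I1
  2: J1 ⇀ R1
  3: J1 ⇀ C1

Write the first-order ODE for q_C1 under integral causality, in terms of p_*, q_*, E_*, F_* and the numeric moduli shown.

bond 0 |Sf1  (Sf1: flow source, stroke at near end)
bond 1 |I1  (I1 outputs flow p/I1)
bond 3 |J1  (C1 outputs effort q/C1)
bond 2 |R1  (J1: bond 3 brought effort, rest push out)

dq_C1/dt = F_Sf1 - p_I1 - q_C1/8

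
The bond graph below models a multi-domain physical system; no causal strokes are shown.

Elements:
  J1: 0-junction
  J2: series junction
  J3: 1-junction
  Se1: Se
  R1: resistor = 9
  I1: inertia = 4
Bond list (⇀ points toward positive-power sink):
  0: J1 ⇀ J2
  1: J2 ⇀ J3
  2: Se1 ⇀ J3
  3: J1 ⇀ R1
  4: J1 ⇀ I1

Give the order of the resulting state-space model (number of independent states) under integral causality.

1  (I1 all integral)

bond 2 stroke→J3  (Se1 (Se) sets effort on bond)
bond 1 stroke→J2  (J3 needs exactly one f-in)
bond 0 stroke→J1  (J2: last free bond brings flow in)
bond 3 stroke→R1  (J1: bond 0 brought effort, rest push out)
bond 4 stroke→I1  (common-e at J1 fixed by 0)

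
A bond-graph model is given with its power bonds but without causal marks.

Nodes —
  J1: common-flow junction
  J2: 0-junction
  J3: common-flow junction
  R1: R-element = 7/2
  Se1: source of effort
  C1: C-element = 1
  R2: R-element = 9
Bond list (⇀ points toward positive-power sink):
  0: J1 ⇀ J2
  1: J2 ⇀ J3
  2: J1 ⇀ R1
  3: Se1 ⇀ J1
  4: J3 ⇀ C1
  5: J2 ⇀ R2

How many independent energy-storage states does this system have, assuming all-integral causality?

1  (C1 all integral)

bond 3 →J1  (Se1: effort source, stroke at far end)
bond 4 →J3  (C1 outputs effort q/C1)
bond 1 →J2  (closing 1-jn rule on J3)
bond 0 →J1  (J2 effort already set via bond 1)
bond 5 →R2  (common-e at J2 fixed by 1)
bond 2 →R1  (J1: last free bond brings flow in)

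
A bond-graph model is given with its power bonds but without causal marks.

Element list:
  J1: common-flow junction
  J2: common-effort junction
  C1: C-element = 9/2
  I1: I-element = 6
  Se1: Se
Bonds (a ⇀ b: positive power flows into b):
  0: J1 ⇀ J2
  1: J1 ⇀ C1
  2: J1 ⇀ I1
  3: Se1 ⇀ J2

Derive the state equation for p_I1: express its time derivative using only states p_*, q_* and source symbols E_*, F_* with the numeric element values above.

dp_I1/dt = -E_Se1 - 2*q_C1/9

#3 stroke→J2  (Se1 fixes effort; stroke away)
#0 stroke→J1  (J2 effort already set via bond 3)
#1 stroke→J1  (prefer integral on C1)
#2 stroke→I1  (only one flow-in slot at J1)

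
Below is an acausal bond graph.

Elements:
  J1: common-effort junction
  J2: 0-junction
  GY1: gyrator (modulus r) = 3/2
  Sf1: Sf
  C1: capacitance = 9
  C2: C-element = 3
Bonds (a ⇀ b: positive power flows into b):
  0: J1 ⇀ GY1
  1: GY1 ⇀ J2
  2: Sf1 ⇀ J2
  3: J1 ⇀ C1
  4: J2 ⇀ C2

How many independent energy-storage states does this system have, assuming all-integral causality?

#2 stroke→Sf1  (source Sf1 imposes f)
#3 stroke→J1  (prefer integral on C1)
#0 stroke→GY1  (common-e at J1 fixed by 3)
#1 stroke→GY1  (through GY1, causality inverts; strokes same side of GY1)
#4 stroke→J2  (only one effort-in slot at J2)

2  (C1, C2 all integral)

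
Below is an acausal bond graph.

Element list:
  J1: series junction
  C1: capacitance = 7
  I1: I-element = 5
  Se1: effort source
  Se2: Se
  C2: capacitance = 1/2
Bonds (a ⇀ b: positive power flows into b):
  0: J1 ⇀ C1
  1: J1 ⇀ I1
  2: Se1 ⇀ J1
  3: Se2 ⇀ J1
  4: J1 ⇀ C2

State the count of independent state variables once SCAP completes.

3  (C1, C2, I1 all integral)

β2 stroke at J1  (Se1 fixes effort; stroke away)
β3 stroke at J1  (Se2: effort source, stroke at far end)
β0 stroke at J1  (C1 integral (e out))
β1 stroke at I1  (I1 integral (f out))
β4 stroke at J1  (1-jn J1 has f-setter on 1)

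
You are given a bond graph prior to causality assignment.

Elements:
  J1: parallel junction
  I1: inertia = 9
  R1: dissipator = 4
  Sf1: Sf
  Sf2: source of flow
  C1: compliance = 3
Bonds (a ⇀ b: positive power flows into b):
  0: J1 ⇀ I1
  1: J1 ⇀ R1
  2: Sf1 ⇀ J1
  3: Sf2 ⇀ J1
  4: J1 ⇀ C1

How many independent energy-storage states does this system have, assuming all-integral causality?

2  (C1, I1 all integral)

β2 stroke at Sf1  (Sf1: flow source, stroke at near end)
β3 stroke at Sf2  (Sf2: flow source, stroke at near end)
β0 stroke at I1  (prefer integral on I1)
β4 stroke at J1  (C1 integral (e out))
β1 stroke at R1  (J1 effort already set via bond 4)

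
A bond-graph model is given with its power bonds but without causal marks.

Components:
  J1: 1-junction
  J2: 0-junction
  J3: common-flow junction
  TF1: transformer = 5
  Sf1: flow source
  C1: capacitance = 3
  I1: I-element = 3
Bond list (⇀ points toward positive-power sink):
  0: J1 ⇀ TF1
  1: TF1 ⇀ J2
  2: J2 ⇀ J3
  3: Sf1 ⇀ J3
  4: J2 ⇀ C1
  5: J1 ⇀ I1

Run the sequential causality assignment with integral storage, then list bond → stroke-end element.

#3 stroke at Sf1  (source Sf1 imposes f)
#2 stroke at J3  (J3 flow already set via bond 3)
#4 stroke at J2  (C1: C, integral causality)
#1 stroke at TF1  (J2 effort already set via bond 4)
#0 stroke at J1  (TF1 one-in-one-out from 1)
#5 stroke at I1  (only one flow-in slot at J1)

#0 stroke at J1
#1 stroke at TF1
#2 stroke at J3
#3 stroke at Sf1
#4 stroke at J2
#5 stroke at I1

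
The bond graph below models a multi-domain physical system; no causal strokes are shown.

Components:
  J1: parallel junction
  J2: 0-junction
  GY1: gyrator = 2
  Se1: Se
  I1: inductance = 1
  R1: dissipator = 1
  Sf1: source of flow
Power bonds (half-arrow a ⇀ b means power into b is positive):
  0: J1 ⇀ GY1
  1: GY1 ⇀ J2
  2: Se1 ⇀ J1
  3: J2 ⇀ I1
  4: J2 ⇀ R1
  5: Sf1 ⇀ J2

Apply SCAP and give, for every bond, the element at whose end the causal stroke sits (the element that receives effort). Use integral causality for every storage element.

b2 |J1  (source Se1 imposes e)
b5 |Sf1  (Sf1 fixes flow; stroke at Sf1)
b0 |GY1  (J1: bond 2 brought effort, rest push out)
b1 |GY1  (GY1: gyrator matches bond 0)
b3 |I1  (I1: I, integral causality)
b4 |J2  (closing 0-jn rule on J2)

#0 stroke→GY1
#1 stroke→GY1
#2 stroke→J1
#3 stroke→I1
#4 stroke→J2
#5 stroke→Sf1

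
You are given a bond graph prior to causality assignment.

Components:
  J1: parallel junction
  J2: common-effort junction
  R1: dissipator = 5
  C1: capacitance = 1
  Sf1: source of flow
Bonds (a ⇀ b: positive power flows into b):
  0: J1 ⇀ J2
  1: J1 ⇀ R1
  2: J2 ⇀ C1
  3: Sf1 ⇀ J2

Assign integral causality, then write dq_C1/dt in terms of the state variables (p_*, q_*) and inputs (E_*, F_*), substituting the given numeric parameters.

dq_C1/dt = F_Sf1 - q_C1/5

bond 3 stroke at Sf1  (Sf1 fixes flow; stroke at Sf1)
bond 2 stroke at J2  (C1 integral (e out))
bond 0 stroke at J1  (common-e at J2 fixed by 2)
bond 1 stroke at R1  (0-jn J1 has e-setter on 0)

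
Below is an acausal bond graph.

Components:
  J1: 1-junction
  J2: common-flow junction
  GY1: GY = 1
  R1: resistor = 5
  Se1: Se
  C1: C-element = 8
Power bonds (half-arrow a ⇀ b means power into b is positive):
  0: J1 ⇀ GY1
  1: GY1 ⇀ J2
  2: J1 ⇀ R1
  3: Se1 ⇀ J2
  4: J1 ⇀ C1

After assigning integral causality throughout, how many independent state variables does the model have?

#3 →J2  (Se1 (Se) sets effort on bond)
#1 →GY1  (only one flow-in slot at J2)
#0 →GY1  (GY1: gyrator matches bond 1)
#2 →J1  (J1 flow already set via bond 0)
#4 →J1  (J1 flow already set via bond 0)

1  (C1 all integral)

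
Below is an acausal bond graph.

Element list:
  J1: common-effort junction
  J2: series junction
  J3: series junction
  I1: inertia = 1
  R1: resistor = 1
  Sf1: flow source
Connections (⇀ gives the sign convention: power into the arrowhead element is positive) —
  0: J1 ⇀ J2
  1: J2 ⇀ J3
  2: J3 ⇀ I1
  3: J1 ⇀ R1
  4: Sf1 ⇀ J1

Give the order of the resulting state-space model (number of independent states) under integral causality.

b4 stroke→Sf1  (Sf1 fixes flow; stroke at Sf1)
b2 stroke→I1  (prefer integral on I1)
b1 stroke→J3  (J3: bond 2 brought flow, rest push out)
b0 stroke→J2  (J2 flow already set via bond 1)
b3 stroke→J1  (closing 0-jn rule on J1)

1  (I1 all integral)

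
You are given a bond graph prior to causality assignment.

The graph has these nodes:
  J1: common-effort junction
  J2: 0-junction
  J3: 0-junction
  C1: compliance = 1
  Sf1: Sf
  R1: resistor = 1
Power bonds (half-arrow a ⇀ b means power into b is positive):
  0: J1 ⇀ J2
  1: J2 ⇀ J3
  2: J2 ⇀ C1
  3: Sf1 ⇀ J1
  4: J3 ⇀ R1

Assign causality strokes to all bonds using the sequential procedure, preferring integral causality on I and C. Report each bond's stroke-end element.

bond 0 |J1
bond 1 |J3
bond 2 |J2
bond 3 |Sf1
bond 4 |R1

β3 stroke at Sf1  (Sf1 fixes flow; stroke at Sf1)
β0 stroke at J1  (J1 needs exactly one e-in)
β2 stroke at J2  (prefer integral on C1)
β1 stroke at J3  (J2 effort already set via bond 2)
β4 stroke at R1  (J3 effort already set via bond 1)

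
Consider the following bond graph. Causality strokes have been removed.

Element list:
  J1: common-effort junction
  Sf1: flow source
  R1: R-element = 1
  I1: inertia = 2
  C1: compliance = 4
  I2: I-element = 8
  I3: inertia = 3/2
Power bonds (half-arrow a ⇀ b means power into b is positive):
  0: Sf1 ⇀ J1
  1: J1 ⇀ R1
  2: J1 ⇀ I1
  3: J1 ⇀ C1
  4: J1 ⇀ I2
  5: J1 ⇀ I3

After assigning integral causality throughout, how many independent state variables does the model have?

#0 →Sf1  (Sf1: flow source, stroke at near end)
#2 →I1  (prefer integral on I1)
#3 →J1  (C1 outputs effort q/C1)
#1 →R1  (J1 effort already set via bond 3)
#4 →I2  (J1: bond 3 brought effort, rest push out)
#5 →I3  (J1 effort already set via bond 3)

4  (C1, I1, I2, I3 all integral)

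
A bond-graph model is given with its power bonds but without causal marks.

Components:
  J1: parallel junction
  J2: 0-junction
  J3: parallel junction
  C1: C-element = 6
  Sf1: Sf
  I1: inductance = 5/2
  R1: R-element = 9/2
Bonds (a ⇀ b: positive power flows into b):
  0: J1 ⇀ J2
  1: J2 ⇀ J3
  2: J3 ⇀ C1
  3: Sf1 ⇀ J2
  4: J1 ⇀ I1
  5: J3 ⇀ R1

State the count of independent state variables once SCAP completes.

2  (C1, I1 all integral)

#3 stroke→Sf1  (Sf1: flow source, stroke at near end)
#2 stroke→J3  (C1 integral (e out))
#1 stroke→J2  (J3 effort already set via bond 2)
#5 stroke→R1  (common-e at J3 fixed by 2)
#0 stroke→J1  (0-jn J2 has e-setter on 1)
#4 stroke→I1  (common-e at J1 fixed by 0)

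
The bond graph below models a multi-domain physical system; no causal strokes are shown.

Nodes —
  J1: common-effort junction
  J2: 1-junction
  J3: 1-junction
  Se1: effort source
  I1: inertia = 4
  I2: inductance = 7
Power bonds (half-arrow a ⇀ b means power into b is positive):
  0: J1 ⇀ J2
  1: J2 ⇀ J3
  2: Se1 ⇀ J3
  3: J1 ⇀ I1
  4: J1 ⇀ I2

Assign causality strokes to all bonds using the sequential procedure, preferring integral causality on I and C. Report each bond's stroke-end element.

bond 2 →J3  (Se1 fixes effort; stroke away)
bond 1 →J2  (only one flow-in slot at J3)
bond 0 →J1  (closing 1-jn rule on J2)
bond 3 →I1  (J1 effort already set via bond 0)
bond 4 →I2  (common-e at J1 fixed by 0)

#0 stroke→J1
#1 stroke→J2
#2 stroke→J3
#3 stroke→I1
#4 stroke→I2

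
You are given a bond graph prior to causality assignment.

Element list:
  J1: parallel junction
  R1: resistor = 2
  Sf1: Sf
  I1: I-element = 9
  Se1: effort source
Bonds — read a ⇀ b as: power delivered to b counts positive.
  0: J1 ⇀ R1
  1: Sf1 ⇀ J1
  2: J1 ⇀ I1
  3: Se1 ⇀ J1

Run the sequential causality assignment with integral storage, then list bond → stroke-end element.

b1 |Sf1  (Sf1 (Sf) sets flow on bond)
b3 |J1  (Se1 fixes effort; stroke away)
b0 |R1  (J1: bond 3 brought effort, rest push out)
b2 |I1  (0-jn J1 has e-setter on 3)

b0 stroke→R1
b1 stroke→Sf1
b2 stroke→I1
b3 stroke→J1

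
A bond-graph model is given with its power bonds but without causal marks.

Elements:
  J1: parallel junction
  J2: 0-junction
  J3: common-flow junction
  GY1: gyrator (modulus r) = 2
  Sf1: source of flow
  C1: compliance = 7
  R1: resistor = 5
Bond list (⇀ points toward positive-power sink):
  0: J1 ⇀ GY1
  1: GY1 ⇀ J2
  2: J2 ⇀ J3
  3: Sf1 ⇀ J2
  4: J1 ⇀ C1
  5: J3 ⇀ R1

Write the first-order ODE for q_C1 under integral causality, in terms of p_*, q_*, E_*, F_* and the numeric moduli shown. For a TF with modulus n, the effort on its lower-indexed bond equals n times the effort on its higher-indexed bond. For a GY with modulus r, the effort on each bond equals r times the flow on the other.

bond 3 stroke→Sf1  (source Sf1 imposes f)
bond 4 stroke→J1  (C1: C, integral causality)
bond 0 stroke→GY1  (0-jn J1 has e-setter on 4)
bond 1 stroke→GY1  (through GY1, causality inverts; strokes same side of GY1)
bond 2 stroke→J2  (J2: last free bond brings effort in)
bond 5 stroke→J3  (J3: bond 2 brought flow, rest push out)

dq_C1/dt = -5*F_Sf1/2 - 5*q_C1/28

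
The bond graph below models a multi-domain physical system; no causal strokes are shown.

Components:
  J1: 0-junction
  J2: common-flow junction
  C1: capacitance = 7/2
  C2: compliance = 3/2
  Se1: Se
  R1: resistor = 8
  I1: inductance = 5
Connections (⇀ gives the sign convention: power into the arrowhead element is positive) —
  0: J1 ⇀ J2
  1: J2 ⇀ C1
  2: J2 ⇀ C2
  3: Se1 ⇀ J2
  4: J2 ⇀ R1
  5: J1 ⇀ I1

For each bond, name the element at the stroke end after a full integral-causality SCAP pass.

β0 →J1
β1 →J2
β2 →J2
β3 →J2
β4 →J2
β5 →I1

bond 3 |J2  (source Se1 imposes e)
bond 1 |J2  (C1 integral (e out))
bond 2 |J2  (C2 outputs effort q/C2)
bond 5 |I1  (I1 outputs flow p/I1)
bond 0 |J1  (J1: last free bond brings effort in)
bond 4 |J2  (1-jn J2 has f-setter on 0)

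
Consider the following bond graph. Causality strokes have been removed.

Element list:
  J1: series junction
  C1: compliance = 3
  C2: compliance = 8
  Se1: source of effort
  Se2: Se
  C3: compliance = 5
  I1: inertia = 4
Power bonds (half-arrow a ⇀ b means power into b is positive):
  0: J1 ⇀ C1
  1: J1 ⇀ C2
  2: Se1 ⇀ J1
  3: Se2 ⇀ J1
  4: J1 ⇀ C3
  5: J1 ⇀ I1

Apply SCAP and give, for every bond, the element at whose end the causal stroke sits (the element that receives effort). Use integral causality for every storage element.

β2 →J1  (source Se1 imposes e)
β3 →J1  (Se2 (Se) sets effort on bond)
β0 →J1  (prefer integral on C1)
β1 →J1  (C2: C, integral causality)
β4 →J1  (C3 integral (e out))
β5 →I1  (J1: last free bond brings flow in)

#0 →J1
#1 →J1
#2 →J1
#3 →J1
#4 →J1
#5 →I1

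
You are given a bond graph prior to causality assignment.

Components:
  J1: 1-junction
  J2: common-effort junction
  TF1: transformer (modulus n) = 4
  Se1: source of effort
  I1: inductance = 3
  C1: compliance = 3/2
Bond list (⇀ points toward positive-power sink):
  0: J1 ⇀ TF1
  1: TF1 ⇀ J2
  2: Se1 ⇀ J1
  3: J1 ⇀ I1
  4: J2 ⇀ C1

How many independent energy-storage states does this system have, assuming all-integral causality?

b2 |J1  (Se1: effort source, stroke at far end)
b3 |I1  (prefer integral on I1)
b0 |J1  (1-jn J1 has f-setter on 3)
b1 |TF1  (TF1: transformer flips bond 0)
b4 |J2  (J2 needs exactly one e-in)

2  (C1, I1 all integral)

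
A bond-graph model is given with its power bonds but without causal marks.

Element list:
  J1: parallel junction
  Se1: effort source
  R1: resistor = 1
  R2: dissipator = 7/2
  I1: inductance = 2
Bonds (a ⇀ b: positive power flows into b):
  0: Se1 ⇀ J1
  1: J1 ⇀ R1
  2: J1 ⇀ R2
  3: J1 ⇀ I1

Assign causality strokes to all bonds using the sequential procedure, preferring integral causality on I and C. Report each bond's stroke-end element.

#0 stroke at J1
#1 stroke at R1
#2 stroke at R2
#3 stroke at I1

bond 0 |J1  (Se1 fixes effort; stroke away)
bond 1 |R1  (J1 effort already set via bond 0)
bond 2 |R2  (0-jn J1 has e-setter on 0)
bond 3 |I1  (0-jn J1 has e-setter on 0)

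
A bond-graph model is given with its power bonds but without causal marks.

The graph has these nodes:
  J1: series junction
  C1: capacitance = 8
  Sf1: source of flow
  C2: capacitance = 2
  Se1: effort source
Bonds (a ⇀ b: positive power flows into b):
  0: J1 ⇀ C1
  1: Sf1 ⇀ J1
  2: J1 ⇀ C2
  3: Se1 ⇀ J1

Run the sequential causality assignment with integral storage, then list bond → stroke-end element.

β0 stroke→J1
β1 stroke→Sf1
β2 stroke→J1
β3 stroke→J1

bond 1 →Sf1  (Sf1 fixes flow; stroke at Sf1)
bond 3 →J1  (source Se1 imposes e)
bond 0 →J1  (common-f at J1 fixed by 1)
bond 2 →J1  (J1: bond 1 brought flow, rest push out)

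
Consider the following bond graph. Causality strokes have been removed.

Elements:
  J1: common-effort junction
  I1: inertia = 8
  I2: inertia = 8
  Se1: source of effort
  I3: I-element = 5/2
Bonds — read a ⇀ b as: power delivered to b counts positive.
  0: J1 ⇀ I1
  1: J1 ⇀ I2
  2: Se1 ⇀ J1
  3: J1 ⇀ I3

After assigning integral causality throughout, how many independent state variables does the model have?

3  (I1, I2, I3 all integral)

β2 stroke→J1  (source Se1 imposes e)
β0 stroke→I1  (J1 effort already set via bond 2)
β1 stroke→I2  (J1 effort already set via bond 2)
β3 stroke→I3  (J1: bond 2 brought effort, rest push out)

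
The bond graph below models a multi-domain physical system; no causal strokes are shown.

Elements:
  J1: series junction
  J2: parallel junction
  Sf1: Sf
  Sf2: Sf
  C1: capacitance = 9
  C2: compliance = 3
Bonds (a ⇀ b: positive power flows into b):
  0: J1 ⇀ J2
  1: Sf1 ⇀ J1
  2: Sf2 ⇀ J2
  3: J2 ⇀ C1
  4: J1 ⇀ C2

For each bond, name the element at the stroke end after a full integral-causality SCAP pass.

bond 0 |J1
bond 1 |Sf1
bond 2 |Sf2
bond 3 |J2
bond 4 |J1

β1 stroke→Sf1  (Sf1 (Sf) sets flow on bond)
β2 stroke→Sf2  (Sf2 fixes flow; stroke at Sf2)
β0 stroke→J1  (1-jn J1 has f-setter on 1)
β4 stroke→J1  (common-f at J1 fixed by 1)
β3 stroke→J2  (only one effort-in slot at J2)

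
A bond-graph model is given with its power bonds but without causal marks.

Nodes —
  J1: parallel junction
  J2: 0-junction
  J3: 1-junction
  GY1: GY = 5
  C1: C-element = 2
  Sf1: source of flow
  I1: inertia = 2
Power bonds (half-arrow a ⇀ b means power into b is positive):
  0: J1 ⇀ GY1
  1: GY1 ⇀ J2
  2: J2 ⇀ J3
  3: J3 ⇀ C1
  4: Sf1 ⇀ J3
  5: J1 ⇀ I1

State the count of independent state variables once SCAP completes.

β4 stroke at Sf1  (Sf1 (Sf) sets flow on bond)
β2 stroke at J3  (J3: bond 4 brought flow, rest push out)
β3 stroke at J3  (1-jn J3 has f-setter on 4)
β1 stroke at J2  (J2 needs exactly one e-in)
β0 stroke at J1  (GY1 both-in/both-out from 1)
β5 stroke at I1  (J1: bond 0 brought effort, rest push out)

2  (C1, I1 all integral)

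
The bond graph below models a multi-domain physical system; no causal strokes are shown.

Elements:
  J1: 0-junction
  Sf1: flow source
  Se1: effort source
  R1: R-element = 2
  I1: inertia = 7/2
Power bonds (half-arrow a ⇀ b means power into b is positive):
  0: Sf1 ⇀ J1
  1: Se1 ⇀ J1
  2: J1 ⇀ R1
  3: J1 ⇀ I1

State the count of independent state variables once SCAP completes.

β0 |Sf1  (Sf1: flow source, stroke at near end)
β1 |J1  (Se1 (Se) sets effort on bond)
β2 |R1  (0-jn J1 has e-setter on 1)
β3 |I1  (0-jn J1 has e-setter on 1)

1  (I1 all integral)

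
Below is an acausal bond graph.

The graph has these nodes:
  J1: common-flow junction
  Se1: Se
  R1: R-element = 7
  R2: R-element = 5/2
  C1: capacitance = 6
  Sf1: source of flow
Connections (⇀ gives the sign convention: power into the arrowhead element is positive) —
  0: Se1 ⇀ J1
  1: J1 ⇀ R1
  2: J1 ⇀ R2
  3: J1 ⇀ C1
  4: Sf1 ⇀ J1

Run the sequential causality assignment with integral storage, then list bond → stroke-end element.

b0 stroke→J1
b1 stroke→J1
b2 stroke→J1
b3 stroke→J1
b4 stroke→Sf1

β0 |J1  (source Se1 imposes e)
β4 |Sf1  (Sf1 (Sf) sets flow on bond)
β1 |J1  (J1 flow already set via bond 4)
β2 |J1  (common-f at J1 fixed by 4)
β3 |J1  (1-jn J1 has f-setter on 4)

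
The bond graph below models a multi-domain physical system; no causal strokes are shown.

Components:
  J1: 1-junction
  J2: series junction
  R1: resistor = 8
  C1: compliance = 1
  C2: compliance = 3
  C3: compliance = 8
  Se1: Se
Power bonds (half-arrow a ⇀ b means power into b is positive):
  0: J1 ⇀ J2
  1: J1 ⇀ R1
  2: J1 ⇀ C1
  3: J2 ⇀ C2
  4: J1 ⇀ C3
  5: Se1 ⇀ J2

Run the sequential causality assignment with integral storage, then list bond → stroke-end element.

β5 →J2  (Se1: effort source, stroke at far end)
β2 →J1  (C1: C, integral causality)
β3 →J2  (prefer integral on C2)
β0 →J1  (J2: last free bond brings flow in)
β4 →J1  (C3 outputs effort q/C3)
β1 →R1  (closing 1-jn rule on J1)

bond 0 stroke at J1
bond 1 stroke at R1
bond 2 stroke at J1
bond 3 stroke at J2
bond 4 stroke at J1
bond 5 stroke at J2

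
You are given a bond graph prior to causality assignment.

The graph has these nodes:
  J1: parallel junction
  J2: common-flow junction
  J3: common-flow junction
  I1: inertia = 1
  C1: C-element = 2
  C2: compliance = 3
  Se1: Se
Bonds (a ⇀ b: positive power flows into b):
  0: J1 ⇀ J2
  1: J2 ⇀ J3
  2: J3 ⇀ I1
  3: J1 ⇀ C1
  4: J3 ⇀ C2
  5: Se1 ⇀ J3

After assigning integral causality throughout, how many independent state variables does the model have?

3  (C1, C2, I1 all integral)

β5 stroke at J3  (Se1 (Se) sets effort on bond)
β2 stroke at I1  (prefer integral on I1)
β1 stroke at J3  (common-f at J3 fixed by 2)
β4 stroke at J3  (common-f at J3 fixed by 2)
β0 stroke at J2  (common-f at J2 fixed by 1)
β3 stroke at J1  (only one effort-in slot at J1)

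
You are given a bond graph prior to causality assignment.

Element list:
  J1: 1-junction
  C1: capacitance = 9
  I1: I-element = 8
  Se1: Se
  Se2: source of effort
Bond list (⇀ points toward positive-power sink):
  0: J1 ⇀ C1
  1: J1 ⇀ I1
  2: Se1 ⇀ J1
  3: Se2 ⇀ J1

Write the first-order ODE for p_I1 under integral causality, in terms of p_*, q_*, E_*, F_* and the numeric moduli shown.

dp_I1/dt = E_Se1 + E_Se2 - q_C1/9

bond 2 →J1  (Se1 (Se) sets effort on bond)
bond 3 →J1  (source Se2 imposes e)
bond 0 →J1  (C1 outputs effort q/C1)
bond 1 →I1  (J1: last free bond brings flow in)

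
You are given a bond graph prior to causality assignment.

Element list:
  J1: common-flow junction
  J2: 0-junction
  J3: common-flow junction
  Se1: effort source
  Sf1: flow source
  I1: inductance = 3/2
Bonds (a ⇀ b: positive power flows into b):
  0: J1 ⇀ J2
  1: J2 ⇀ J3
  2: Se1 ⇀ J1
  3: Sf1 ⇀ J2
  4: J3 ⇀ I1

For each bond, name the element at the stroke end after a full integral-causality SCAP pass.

#2 stroke at J1  (Se1 (Se) sets effort on bond)
#3 stroke at Sf1  (Sf1 fixes flow; stroke at Sf1)
#0 stroke at J2  (J1 needs exactly one f-in)
#1 stroke at J3  (J2: bond 0 brought effort, rest push out)
#4 stroke at I1  (J3: last free bond brings flow in)

#0 stroke at J2
#1 stroke at J3
#2 stroke at J1
#3 stroke at Sf1
#4 stroke at I1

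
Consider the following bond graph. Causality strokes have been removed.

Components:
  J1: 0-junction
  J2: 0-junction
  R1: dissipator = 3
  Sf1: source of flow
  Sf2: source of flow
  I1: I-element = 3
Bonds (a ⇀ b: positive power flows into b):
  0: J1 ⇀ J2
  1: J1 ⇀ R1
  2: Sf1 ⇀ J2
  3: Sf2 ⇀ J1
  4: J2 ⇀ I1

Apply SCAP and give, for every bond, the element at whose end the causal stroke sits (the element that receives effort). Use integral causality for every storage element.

b2 →Sf1  (source Sf1 imposes f)
b3 →Sf2  (Sf2 fixes flow; stroke at Sf2)
b4 →I1  (prefer integral on I1)
b0 →J2  (J2 needs exactly one e-in)
b1 →J1  (J1: last free bond brings effort in)

b0 |J2
b1 |J1
b2 |Sf1
b3 |Sf2
b4 |I1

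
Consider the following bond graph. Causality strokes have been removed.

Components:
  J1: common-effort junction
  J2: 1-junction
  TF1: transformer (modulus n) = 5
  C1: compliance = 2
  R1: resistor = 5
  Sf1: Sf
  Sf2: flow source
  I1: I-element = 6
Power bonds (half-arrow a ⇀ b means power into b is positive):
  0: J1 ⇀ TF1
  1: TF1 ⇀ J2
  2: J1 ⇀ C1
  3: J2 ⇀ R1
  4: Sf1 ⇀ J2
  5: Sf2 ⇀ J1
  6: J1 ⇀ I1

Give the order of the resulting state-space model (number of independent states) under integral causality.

b4 stroke at Sf1  (Sf1 fixes flow; stroke at Sf1)
b5 stroke at Sf2  (Sf2: flow source, stroke at near end)
b1 stroke at J2  (J2: bond 4 brought flow, rest push out)
b3 stroke at J2  (J2 flow already set via bond 4)
b0 stroke at TF1  (TF TF1: opposite of bond 1)
b2 stroke at J1  (prefer integral on C1)
b6 stroke at I1  (J1: bond 2 brought effort, rest push out)

2  (C1, I1 all integral)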